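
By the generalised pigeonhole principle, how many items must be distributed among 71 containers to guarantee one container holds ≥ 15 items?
n = (15 − 1)·71 + 1 = 995

By the generalised pigeonhole principle, to guarantee some box contains ≥ r objects we need more than (r − 1) · k objects total. Threshold: n = (r − 1) · k + 1. With r = 15 and k = 71: n = 14 · 71 + 1 = 994 + 1 = 995. For n = 994 = 14 · 71, we can put exactly 14 objects in every box, avoiding 15 in any single one — so 995 is tight.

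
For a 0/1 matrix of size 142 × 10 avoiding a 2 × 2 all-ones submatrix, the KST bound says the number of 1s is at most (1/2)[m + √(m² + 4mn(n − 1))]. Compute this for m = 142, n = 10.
z(142, 10; 2, 2) ≤ (1/2)[142 + √(142² + 4·142·10·9)] = (1/2)[142 + √71284] = 204.4953

Kővári–Sós–Turán: let r_1, ..., r_142 be the row sums and z = Σ r_i the total number of 1s. Each pair of columns can share at most one row with both entries 1 (else a 2×2 all-ones block appears), so Σ_i C(r_i, 2) ≤ C(10, 2) = 45. By convexity Σ_i C(r_i, 2) ≥ 142·C(z/142, 2) = z(z − 142)/(2·142), giving z² − 142z − 142·10·9 ≤ 0 and hence z ≤ (1/2)[142 + √(20164 + 4·12780)] = (1/2)[142 + √71284] ≈ (1/2)(142 + 266.9906) = 204.4953.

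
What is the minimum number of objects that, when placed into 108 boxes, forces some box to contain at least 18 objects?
n = (18 − 1)·108 + 1 = 1837

By the generalised pigeonhole principle, to guarantee some box contains ≥ r objects we need more than (r − 1) · k objects total. Threshold: n = (r − 1) · k + 1. With r = 18 and k = 108: n = 17 · 108 + 1 = 1836 + 1 = 1837. For n = 1836 = 17 · 108, we can put exactly 17 objects in every box, avoiding 18 in any single one — so 1837 is tight.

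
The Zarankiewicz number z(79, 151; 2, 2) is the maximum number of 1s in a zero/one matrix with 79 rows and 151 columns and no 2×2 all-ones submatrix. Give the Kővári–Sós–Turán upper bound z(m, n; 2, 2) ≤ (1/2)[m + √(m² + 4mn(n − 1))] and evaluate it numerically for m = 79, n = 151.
z(79, 151; 2, 2) ≤ (1/2)[79 + √(79² + 4·79·151·150)] = (1/2)[79 + √7163641] = 1377.7489

Kővári–Sós–Turán: let r_1, ..., r_79 be the row sums and z = Σ r_i the total number of 1s. Each pair of columns can share at most one row with both entries 1 (else a 2×2 all-ones block appears), so Σ_i C(r_i, 2) ≤ C(151, 2) = 11325. By convexity Σ_i C(r_i, 2) ≥ 79·C(z/79, 2) = z(z − 79)/(2·79), giving z² − 79z − 79·151·150 ≤ 0 and hence z ≤ (1/2)[79 + √(6241 + 4·1789350)] = (1/2)[79 + √7163641] ≈ (1/2)(79 + 2676.4979) = 1377.7489.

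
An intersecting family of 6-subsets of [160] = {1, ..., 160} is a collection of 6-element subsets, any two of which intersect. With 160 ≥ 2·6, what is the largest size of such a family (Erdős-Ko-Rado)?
max |F| = C(159, 5) = 794747031

Erdős-Ko-Rado (1961): when n ≥ 2k, max |F| = C(n−1, k−1). The bound is attained by the star {A : i ∈ A} for any fixed i ∈ [n]. Here C(160−1, 6−1) = C(159, 5) = 794747031.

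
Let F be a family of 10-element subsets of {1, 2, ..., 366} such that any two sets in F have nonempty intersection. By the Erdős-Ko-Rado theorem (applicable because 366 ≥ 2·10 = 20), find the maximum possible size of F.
max |F| = C(365, 9) = 286881012376213255

The Erdős-Ko-Rado theorem states: for n ≥ 2k, an intersecting family of k-subsets of an n-element set has size at most C(n − 1, k − 1), with equality for 'star' families {A ⊆ [n] : |A| = k, i ∈ A} (fix an element i). For n = 366, k = 10: C(365, 9) = 286881012376213255.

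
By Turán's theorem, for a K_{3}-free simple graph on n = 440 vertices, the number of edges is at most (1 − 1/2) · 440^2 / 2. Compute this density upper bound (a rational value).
Turán density bound = (1/2) · 440^2/2 = 48400

Turán's theorem: ex(n, K_{r+1}) is achieved by the complete r-partite Turán graph T(n, r) with parts as balanced as possible, and is at most (1 − 1/r) · n^2/2. For r = 2, n = 440: the density bound is (1/2) · 193600/2 = 48400. Since 2 ∣ 440, the Turán graph T(440, 2) has parts of equal size 220, and its edge count e(T(440, 2)) = 48400 attains the density bound exactly.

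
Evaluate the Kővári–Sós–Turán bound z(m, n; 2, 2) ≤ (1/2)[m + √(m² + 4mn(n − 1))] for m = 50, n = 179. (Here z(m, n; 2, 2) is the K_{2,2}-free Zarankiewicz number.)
z(50, 179; 2, 2) ≤ (1/2)[50 + √(50² + 4·50·179·178)] = (1/2)[50 + √6374900] = 1287.4282

Kővári–Sós–Turán: let r_1, ..., r_50 be the row sums and z = Σ r_i the total number of 1s. Each pair of columns can share at most one row with both entries 1 (else a 2×2 all-ones block appears), so Σ_i C(r_i, 2) ≤ C(179, 2) = 15931. By convexity Σ_i C(r_i, 2) ≥ 50·C(z/50, 2) = z(z − 50)/(2·50), giving z² − 50z − 50·179·178 ≤ 0 and hence z ≤ (1/2)[50 + √(2500 + 4·1593100)] = (1/2)[50 + √6374900] ≈ (1/2)(50 + 2524.8564) = 1287.4282.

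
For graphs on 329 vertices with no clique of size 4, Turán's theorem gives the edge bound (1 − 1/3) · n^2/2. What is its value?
Turán density bound = (2/3) · 329^2/2 = 108241/3 ≈ 36080.3333

Turán's theorem: ex(n, K_{r+1}) is achieved by the complete r-partite Turán graph T(n, r) with parts as balanced as possible, and is at most (1 − 1/r) · n^2/2. For r = 3, n = 329: the density bound is (2/3) · 108241/2 = 108241/3 ≈ 36080.3333. The integer-valued extremum is e(T(329, 3)) = 36080, which is strictly less than the density bound 108241/3 since 3 ∤ 329 (the parts of T(329, 3) cannot all be equal).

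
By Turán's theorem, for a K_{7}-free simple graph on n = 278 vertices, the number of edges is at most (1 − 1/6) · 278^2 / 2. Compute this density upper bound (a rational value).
Turán density bound = (5/6) · 278^2/2 = 96605/3 ≈ 32201.6667

Turán's theorem: ex(n, K_{r+1}) is achieved by the complete r-partite Turán graph T(n, r) with parts as balanced as possible, and is at most (1 − 1/r) · n^2/2. For r = 6, n = 278: the density bound is (5/6) · 77284/2 = 96605/3 ≈ 32201.6667. The integer-valued extremum is e(T(278, 6)) = 32201, which is strictly less than the density bound 96605/3 since 6 ∤ 278 (the parts of T(278, 6) cannot all be equal).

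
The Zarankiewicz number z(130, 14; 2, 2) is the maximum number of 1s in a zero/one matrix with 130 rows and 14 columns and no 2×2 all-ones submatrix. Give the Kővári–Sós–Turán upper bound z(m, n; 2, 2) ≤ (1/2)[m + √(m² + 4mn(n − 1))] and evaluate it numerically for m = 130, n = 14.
z(130, 14; 2, 2) ≤ (1/2)[130 + √(130² + 4·130·14·13)] = (1/2)[130 + √111540] = 231.988

Kővári–Sós–Turán: let r_1, ..., r_130 be the row sums and z = Σ r_i the total number of 1s. Each pair of columns can share at most one row with both entries 1 (else a 2×2 all-ones block appears), so Σ_i C(r_i, 2) ≤ C(14, 2) = 91. By convexity Σ_i C(r_i, 2) ≥ 130·C(z/130, 2) = z(z − 130)/(2·130), giving z² − 130z − 130·14·13 ≤ 0 and hence z ≤ (1/2)[130 + √(16900 + 4·23660)] = (1/2)[130 + √111540] ≈ (1/2)(130 + 333.976) = 231.988.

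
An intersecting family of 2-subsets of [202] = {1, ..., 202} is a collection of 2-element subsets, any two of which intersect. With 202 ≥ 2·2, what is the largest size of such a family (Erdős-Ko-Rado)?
max |F| = C(201, 1) = 201

Erdős-Ko-Rado (1961): when n ≥ 2k, max |F| = C(n−1, k−1). The bound is attained by the star {A : i ∈ A} for any fixed i ∈ [n]. Here C(202−1, 2−1) = C(201, 1) = 201.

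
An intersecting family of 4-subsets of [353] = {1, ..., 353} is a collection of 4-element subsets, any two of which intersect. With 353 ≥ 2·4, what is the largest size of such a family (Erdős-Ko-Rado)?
max |F| = C(352, 3) = 7207200

The Erdős-Ko-Rado theorem states: for n ≥ 2k, an intersecting family of k-subsets of an n-element set has size at most C(n − 1, k − 1), with equality for 'star' families {A ⊆ [n] : |A| = k, i ∈ A} (fix an element i). For n = 353, k = 4: C(352, 3) = 7207200.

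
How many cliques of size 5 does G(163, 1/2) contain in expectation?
E[# K_5] = C(163, 5) · (1/2)^C(5, 2) = 901289592 / 2^10 = 112661199/128 = 880165.6171875

For each 5-subset S of vertices (there are C(163, 5) = 901289592 such S), let X_S = 1 if S induces a K_5 (all C(5, 2) = 10 edges present). Then P(X_S = 1) = (1/2)^10 = 1/1024. By linearity of expectation, E[# K_5] = C(163, 5) · (1/2)^10 = 901289592 / 1024 = 112661199/128 = 880165.6171875.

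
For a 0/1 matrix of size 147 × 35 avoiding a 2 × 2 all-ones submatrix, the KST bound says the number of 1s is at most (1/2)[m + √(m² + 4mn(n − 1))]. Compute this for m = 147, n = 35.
z(147, 35; 2, 2) ≤ (1/2)[147 + √(147² + 4·147·35·34)] = (1/2)[147 + √721329] = 498.1554

Kővári–Sós–Turán: let r_1, ..., r_147 be the row sums and z = Σ r_i the total number of 1s. Each pair of columns can share at most one row with both entries 1 (else a 2×2 all-ones block appears), so Σ_i C(r_i, 2) ≤ C(35, 2) = 595. By convexity Σ_i C(r_i, 2) ≥ 147·C(z/147, 2) = z(z − 147)/(2·147), giving z² − 147z − 147·35·34 ≤ 0 and hence z ≤ (1/2)[147 + √(21609 + 4·174930)] = (1/2)[147 + √721329] ≈ (1/2)(147 + 849.3109) = 498.1554.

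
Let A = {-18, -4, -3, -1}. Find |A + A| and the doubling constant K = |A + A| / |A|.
K = |A + A| / |A| = 10/4 = 5/2

Enumerate A + A = {a + b : a, b ∈ A}. With |A| = 4, there are |A|^2 = 16 ordered sum pairs; collecting distinct values, A + A = {-36, -22, -21, -19, -8, -7, -6, -5, -4, -2}, so |A + A| = 10. Thus K = 10/4 = 5/2. For comparison, the minimum possible |A + A| over all 4-element sets is 2·4 − 1 = 7 (so min K = 7/4), attained only by arithmetic progressions.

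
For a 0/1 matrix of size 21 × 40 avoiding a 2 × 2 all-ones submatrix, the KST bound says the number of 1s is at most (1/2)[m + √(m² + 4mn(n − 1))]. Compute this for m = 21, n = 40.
z(21, 40; 2, 2) ≤ (1/2)[21 + √(21² + 4·21·40·39)] = (1/2)[21 + √131481] = 191.8015

Kővári–Sós–Turán: let r_1, ..., r_21 be the row sums and z = Σ r_i the total number of 1s. Each pair of columns can share at most one row with both entries 1 (else a 2×2 all-ones block appears), so Σ_i C(r_i, 2) ≤ C(40, 2) = 780. By convexity Σ_i C(r_i, 2) ≥ 21·C(z/21, 2) = z(z − 21)/(2·21), giving z² − 21z − 21·40·39 ≤ 0 and hence z ≤ (1/2)[21 + √(441 + 4·32760)] = (1/2)[21 + √131481] ≈ (1/2)(21 + 362.6031) = 191.8015.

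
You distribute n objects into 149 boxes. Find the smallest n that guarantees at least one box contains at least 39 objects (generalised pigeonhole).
n = (39 − 1)·149 + 1 = 5663

By the generalised pigeonhole principle, to guarantee some box contains ≥ r objects we need more than (r − 1) · k objects total. Threshold: n = (r − 1) · k + 1. With r = 39 and k = 149: n = 38 · 149 + 1 = 5662 + 1 = 5663. For n = 5662 = 38 · 149, we can put exactly 38 objects in every box, avoiding 39 in any single one — so 5663 is tight.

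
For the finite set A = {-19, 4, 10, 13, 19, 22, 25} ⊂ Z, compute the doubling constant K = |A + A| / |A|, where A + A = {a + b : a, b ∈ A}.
K = |A + A| / |A| = 21/7 = 3

Enumerate A + A = {a + b : a, b ∈ A}. With |A| = 7, there are |A|^2 = 49 ordered sum pairs; collecting distinct values, A + A = {-38, -15, -9, -6, 0, 3, 6, 8, 14, 17, 20, 23, 26, 29, 32, 35, 38, 41, 44, 47, 50}, so |A + A| = 21. Thus K = 21/7 = 3. For comparison, the minimum possible |A + A| over all 7-element sets is 2·7 − 1 = 13 (so min K = 13/7), attained only by arithmetic progressions.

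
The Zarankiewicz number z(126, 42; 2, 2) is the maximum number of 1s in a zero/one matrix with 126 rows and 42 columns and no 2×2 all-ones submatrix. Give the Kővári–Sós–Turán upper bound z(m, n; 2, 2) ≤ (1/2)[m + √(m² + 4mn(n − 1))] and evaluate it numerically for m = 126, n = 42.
z(126, 42; 2, 2) ≤ (1/2)[126 + √(126² + 4·126·42·41)] = (1/2)[126 + √883764] = 533.0436

Kővári–Sós–Turán: let r_1, ..., r_126 be the row sums and z = Σ r_i the total number of 1s. Each pair of columns can share at most one row with both entries 1 (else a 2×2 all-ones block appears), so Σ_i C(r_i, 2) ≤ C(42, 2) = 861. By convexity Σ_i C(r_i, 2) ≥ 126·C(z/126, 2) = z(z − 126)/(2·126), giving z² − 126z − 126·42·41 ≤ 0 and hence z ≤ (1/2)[126 + √(15876 + 4·216972)] = (1/2)[126 + √883764] ≈ (1/2)(126 + 940.0872) = 533.0436.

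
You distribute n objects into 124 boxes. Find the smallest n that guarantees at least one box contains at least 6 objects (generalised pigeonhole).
n = (6 − 1)·124 + 1 = 621

By the generalised pigeonhole principle, to guarantee some box contains ≥ r objects we need more than (r − 1) · k objects total. Threshold: n = (r − 1) · k + 1. With r = 6 and k = 124: n = 5 · 124 + 1 = 620 + 1 = 621. For n = 620 = 5 · 124, we can put exactly 5 objects in every box, avoiding 6 in any single one — so 621 is tight.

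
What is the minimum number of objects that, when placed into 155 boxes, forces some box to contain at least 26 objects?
n = (26 − 1)·155 + 1 = 3876

By the generalised pigeonhole principle, to guarantee some box contains ≥ r objects we need more than (r − 1) · k objects total. Threshold: n = (r − 1) · k + 1. With r = 26 and k = 155: n = 25 · 155 + 1 = 3875 + 1 = 3876. For n = 3875 = 25 · 155, we can put exactly 25 objects in every box, avoiding 26 in any single one — so 3876 is tight.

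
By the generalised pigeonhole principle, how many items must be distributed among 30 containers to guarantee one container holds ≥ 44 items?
n = (44 − 1)·30 + 1 = 1291

By the generalised pigeonhole principle, to guarantee some box contains ≥ r objects we need more than (r − 1) · k objects total. Threshold: n = (r − 1) · k + 1. With r = 44 and k = 30: n = 43 · 30 + 1 = 1290 + 1 = 1291. For n = 1290 = 43 · 30, we can put exactly 43 objects in every box, avoiding 44 in any single one — so 1291 is tight.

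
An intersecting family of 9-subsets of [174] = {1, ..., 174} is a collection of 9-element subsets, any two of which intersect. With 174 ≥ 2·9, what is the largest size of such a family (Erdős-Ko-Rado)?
max |F| = C(173, 8) = 16885720793019

Erdős-Ko-Rado (1961): when n ≥ 2k, max |F| = C(n−1, k−1). The bound is attained by the star {A : i ∈ A} for any fixed i ∈ [n]. Here C(174−1, 9−1) = C(173, 8) = 16885720793019.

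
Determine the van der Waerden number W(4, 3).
W(4, 3) = 76

W(4, 3) = 76. The lower bound W(4, 3) > 75 comes from an explicit good 4-colouring of [1, 75]; the upper bound W(4, 3) ≤ 76 was verified by exhaustive search over 4-colourings of [1, 76].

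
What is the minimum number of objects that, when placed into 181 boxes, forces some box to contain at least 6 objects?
n = (6 − 1)·181 + 1 = 906

By the generalised pigeonhole principle, to guarantee some box contains ≥ r objects we need more than (r − 1) · k objects total. Threshold: n = (r − 1) · k + 1. With r = 6 and k = 181: n = 5 · 181 + 1 = 905 + 1 = 906. For n = 905 = 5 · 181, we can put exactly 5 objects in every box, avoiding 6 in any single one — so 906 is tight.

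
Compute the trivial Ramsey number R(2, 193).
R(2, 193) = 193

R(2, k) = k for all k ≥ 2: in a 2-colouring of K_k, either some edge is red (a red K_2) or all edges are blue (a blue K_k). And K_{192} coloured all-blue has no blue K_193, so R(2, 193) > 192. Hence R(2, 193) = 193.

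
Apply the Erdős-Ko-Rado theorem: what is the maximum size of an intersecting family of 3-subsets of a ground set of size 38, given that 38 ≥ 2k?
max |F| = C(37, 2) = 666

Erdős-Ko-Rado (1961): when n ≥ 2k, max |F| = C(n−1, k−1). The bound is attained by the star {A : i ∈ A} for any fixed i ∈ [n]. Here C(38−1, 3−1) = C(37, 2) = 666.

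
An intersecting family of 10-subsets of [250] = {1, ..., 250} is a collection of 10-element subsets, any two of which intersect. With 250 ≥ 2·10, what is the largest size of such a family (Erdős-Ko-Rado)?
max |F| = C(249, 9) = 8760212643481299

Erdős-Ko-Rado (1961): when n ≥ 2k, max |F| = C(n−1, k−1). The bound is attained by the star {A : i ∈ A} for any fixed i ∈ [n]. Here C(250−1, 10−1) = C(249, 9) = 8760212643481299.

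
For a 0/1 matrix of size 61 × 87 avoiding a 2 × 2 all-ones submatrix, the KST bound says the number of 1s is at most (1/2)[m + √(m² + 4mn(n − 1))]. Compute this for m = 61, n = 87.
z(61, 87; 2, 2) ≤ (1/2)[61 + √(61² + 4·61·87·86)] = (1/2)[61 + √1829329] = 706.7634

Kővári–Sós–Turán: let r_1, ..., r_61 be the row sums and z = Σ r_i the total number of 1s. Each pair of columns can share at most one row with both entries 1 (else a 2×2 all-ones block appears), so Σ_i C(r_i, 2) ≤ C(87, 2) = 3741. By convexity Σ_i C(r_i, 2) ≥ 61·C(z/61, 2) = z(z − 61)/(2·61), giving z² − 61z − 61·87·86 ≤ 0 and hence z ≤ (1/2)[61 + √(3721 + 4·456402)] = (1/2)[61 + √1829329] ≈ (1/2)(61 + 1352.5269) = 706.7634.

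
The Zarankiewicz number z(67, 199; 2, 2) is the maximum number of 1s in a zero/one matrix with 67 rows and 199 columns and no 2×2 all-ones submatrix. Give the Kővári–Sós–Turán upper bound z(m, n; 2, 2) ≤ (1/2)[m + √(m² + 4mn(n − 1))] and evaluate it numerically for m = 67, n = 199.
z(67, 199; 2, 2) ≤ (1/2)[67 + √(67² + 4·67·199·198)] = (1/2)[67 + √10564225] = 1658.6327

Kővári–Sós–Turán: let r_1, ..., r_67 be the row sums and z = Σ r_i the total number of 1s. Each pair of columns can share at most one row with both entries 1 (else a 2×2 all-ones block appears), so Σ_i C(r_i, 2) ≤ C(199, 2) = 19701. By convexity Σ_i C(r_i, 2) ≥ 67·C(z/67, 2) = z(z − 67)/(2·67), giving z² − 67z − 67·199·198 ≤ 0 and hence z ≤ (1/2)[67 + √(4489 + 4·2639934)] = (1/2)[67 + √10564225] ≈ (1/2)(67 + 3250.2654) = 1658.6327.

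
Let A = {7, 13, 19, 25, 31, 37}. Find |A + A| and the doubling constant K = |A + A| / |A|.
K = |A + A| / |A| = 11/6

Enumerate A + A = {a + b : a, b ∈ A}. With |A| = 6, there are |A|^2 = 36 ordered sum pairs; collecting distinct values, A + A = {14, 20, 26, 32, 38, 44, 50, 56, 62, 68, 74}, so |A + A| = 11. Thus K = 11/6. Here |A + A| = 2|A| − 1 = 11, the minimum possible — so K = 11/6 is minimal, which holds iff A is an arithmetic progression.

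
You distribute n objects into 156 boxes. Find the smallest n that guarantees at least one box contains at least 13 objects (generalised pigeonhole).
n = (13 − 1)·156 + 1 = 1873

By the generalised pigeonhole principle, to guarantee some box contains ≥ r objects we need more than (r − 1) · k objects total. Threshold: n = (r − 1) · k + 1. With r = 13 and k = 156: n = 12 · 156 + 1 = 1872 + 1 = 1873. For n = 1872 = 12 · 156, we can put exactly 12 objects in every box, avoiding 13 in any single one — so 1873 is tight.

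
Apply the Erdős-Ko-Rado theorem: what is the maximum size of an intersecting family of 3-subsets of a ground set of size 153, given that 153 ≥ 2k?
max |F| = C(152, 2) = 11476

Erdős-Ko-Rado (1961): when n ≥ 2k, max |F| = C(n−1, k−1). The bound is attained by the star {A : i ∈ A} for any fixed i ∈ [n]. Here C(153−1, 3−1) = C(152, 2) = 11476.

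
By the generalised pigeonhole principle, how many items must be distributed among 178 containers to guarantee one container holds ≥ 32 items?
n = (32 − 1)·178 + 1 = 5519

By the generalised pigeonhole principle, to guarantee some box contains ≥ r objects we need more than (r − 1) · k objects total. Threshold: n = (r − 1) · k + 1. With r = 32 and k = 178: n = 31 · 178 + 1 = 5518 + 1 = 5519. For n = 5518 = 31 · 178, we can put exactly 31 objects in every box, avoiding 32 in any single one — so 5519 is tight.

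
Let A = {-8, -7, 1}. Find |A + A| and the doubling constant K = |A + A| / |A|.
K = |A + A| / |A| = 6/3 = 2

Enumerate A + A = {a + b : a, b ∈ A}. With |A| = 3, there are |A|^2 = 9 ordered sum pairs; collecting distinct values, A + A = {-16, -15, -14, -7, -6, 2}, so |A + A| = 6. Thus K = 6/3 = 2. For comparison, the minimum possible |A + A| over all 3-element sets is 2·3 − 1 = 5 (so min K = 5/3), attained only by arithmetic progressions.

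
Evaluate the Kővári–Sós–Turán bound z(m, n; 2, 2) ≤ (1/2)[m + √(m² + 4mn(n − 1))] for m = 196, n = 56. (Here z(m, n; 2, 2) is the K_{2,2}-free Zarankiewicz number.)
z(196, 56; 2, 2) ≤ (1/2)[196 + √(196² + 4·196·56·55)] = (1/2)[196 + √2453136] = 881.1245

Kővári–Sós–Turán: let r_1, ..., r_196 be the row sums and z = Σ r_i the total number of 1s. Each pair of columns can share at most one row with both entries 1 (else a 2×2 all-ones block appears), so Σ_i C(r_i, 2) ≤ C(56, 2) = 1540. By convexity Σ_i C(r_i, 2) ≥ 196·C(z/196, 2) = z(z − 196)/(2·196), giving z² − 196z − 196·56·55 ≤ 0 and hence z ≤ (1/2)[196 + √(38416 + 4·603680)] = (1/2)[196 + √2453136] ≈ (1/2)(196 + 1566.249) = 881.1245.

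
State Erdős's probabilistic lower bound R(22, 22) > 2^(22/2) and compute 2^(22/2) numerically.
2^(22/2) = 2048; so R(22, 22) > 2048

Colour each edge of K_n uniformly at random with red/blue. The expected number of monochromatic K_22 is C(n, 22) · 2 · 2^(−C(22,2)). If C(n, 22) · 2^(1 − C(22,2)) < 1, then with positive probability no monochromatic K_22 exists, so R(22, 22) > n. The standard estimate C(n, 22) ≤ n^22/22! shows this inequality holds whenever n ≤ 2^(22/2) (since 22! · 2^(C(22,2) − 1) > 2^(22^2/2) ≥ n^22). Hence R(22, 22) > 2^(22/2) = 2048.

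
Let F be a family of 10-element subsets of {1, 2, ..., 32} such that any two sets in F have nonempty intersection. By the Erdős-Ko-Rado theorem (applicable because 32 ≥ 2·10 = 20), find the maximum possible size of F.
max |F| = C(31, 9) = 20160075

The Erdős-Ko-Rado theorem states: for n ≥ 2k, an intersecting family of k-subsets of an n-element set has size at most C(n − 1, k − 1), with equality for 'star' families {A ⊆ [n] : |A| = k, i ∈ A} (fix an element i). For n = 32, k = 10: C(31, 9) = 20160075.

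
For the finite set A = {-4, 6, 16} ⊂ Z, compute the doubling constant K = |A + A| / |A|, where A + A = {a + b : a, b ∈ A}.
K = |A + A| / |A| = 5/3

Enumerate A + A = {a + b : a, b ∈ A}. With |A| = 3, there are |A|^2 = 9 ordered sum pairs; collecting distinct values, A + A = {-8, 2, 12, 22, 32}, so |A + A| = 5. Thus K = 5/3. Here |A + A| = 2|A| − 1 = 5, the minimum possible — so K = 5/3 is minimal, which holds iff A is an arithmetic progression.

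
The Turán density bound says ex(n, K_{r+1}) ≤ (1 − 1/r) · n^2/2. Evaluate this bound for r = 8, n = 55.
Turán density bound = (7/8) · 55^2/2 = 21175/16 ≈ 1323.4375

Turán's theorem: ex(n, K_{r+1}) is achieved by the complete r-partite Turán graph T(n, r) with parts as balanced as possible, and is at most (1 − 1/r) · n^2/2. For r = 8, n = 55: the density bound is (7/8) · 3025/2 = 21175/16 ≈ 1323.4375. The integer-valued extremum is e(T(55, 8)) = 1323, which is strictly less than the density bound 21175/16 since 8 ∤ 55 (the parts of T(55, 8) cannot all be equal).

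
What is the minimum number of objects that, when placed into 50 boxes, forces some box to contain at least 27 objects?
n = (27 − 1)·50 + 1 = 1301

By the generalised pigeonhole principle, to guarantee some box contains ≥ r objects we need more than (r − 1) · k objects total. Threshold: n = (r − 1) · k + 1. With r = 27 and k = 50: n = 26 · 50 + 1 = 1300 + 1 = 1301. For n = 1300 = 26 · 50, we can put exactly 26 objects in every box, avoiding 27 in any single one — so 1301 is tight.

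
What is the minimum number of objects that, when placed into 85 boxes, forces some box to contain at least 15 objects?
n = (15 − 1)·85 + 1 = 1191

By the generalised pigeonhole principle, to guarantee some box contains ≥ r objects we need more than (r − 1) · k objects total. Threshold: n = (r − 1) · k + 1. With r = 15 and k = 85: n = 14 · 85 + 1 = 1190 + 1 = 1191. For n = 1190 = 14 · 85, we can put exactly 14 objects in every box, avoiding 15 in any single one — so 1191 is tight.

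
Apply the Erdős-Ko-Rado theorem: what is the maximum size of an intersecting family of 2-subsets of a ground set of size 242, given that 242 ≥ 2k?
max |F| = C(241, 1) = 241

Erdős-Ko-Rado (1961): when n ≥ 2k, max |F| = C(n−1, k−1). The bound is attained by the star {A : i ∈ A} for any fixed i ∈ [n]. Here C(242−1, 2−1) = C(241, 1) = 241.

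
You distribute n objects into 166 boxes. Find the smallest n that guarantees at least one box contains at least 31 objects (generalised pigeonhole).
n = (31 − 1)·166 + 1 = 4981

By the generalised pigeonhole principle, to guarantee some box contains ≥ r objects we need more than (r − 1) · k objects total. Threshold: n = (r − 1) · k + 1. With r = 31 and k = 166: n = 30 · 166 + 1 = 4980 + 1 = 4981. For n = 4980 = 30 · 166, we can put exactly 30 objects in every box, avoiding 31 in any single one — so 4981 is tight.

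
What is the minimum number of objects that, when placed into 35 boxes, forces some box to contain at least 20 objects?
n = (20 − 1)·35 + 1 = 666

By the generalised pigeonhole principle, to guarantee some box contains ≥ r objects we need more than (r − 1) · k objects total. Threshold: n = (r − 1) · k + 1. With r = 20 and k = 35: n = 19 · 35 + 1 = 665 + 1 = 666. For n = 665 = 19 · 35, we can put exactly 19 objects in every box, avoiding 20 in any single one — so 666 is tight.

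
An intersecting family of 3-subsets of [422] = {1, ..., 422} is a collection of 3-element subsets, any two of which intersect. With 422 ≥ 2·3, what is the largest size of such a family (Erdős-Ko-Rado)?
max |F| = C(421, 2) = 88410

The Erdős-Ko-Rado theorem states: for n ≥ 2k, an intersecting family of k-subsets of an n-element set has size at most C(n − 1, k − 1), with equality for 'star' families {A ⊆ [n] : |A| = k, i ∈ A} (fix an element i). For n = 422, k = 3: C(421, 2) = 88410.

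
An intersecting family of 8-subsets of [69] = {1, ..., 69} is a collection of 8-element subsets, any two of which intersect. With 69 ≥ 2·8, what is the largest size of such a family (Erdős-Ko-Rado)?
max |F| = C(68, 7) = 969443904

Erdős-Ko-Rado (1961): when n ≥ 2k, max |F| = C(n−1, k−1). The bound is attained by the star {A : i ∈ A} for any fixed i ∈ [n]. Here C(69−1, 8−1) = C(68, 7) = 969443904.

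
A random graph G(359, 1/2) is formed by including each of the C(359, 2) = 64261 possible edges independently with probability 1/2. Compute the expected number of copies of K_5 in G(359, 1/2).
E[# K_5] = C(359, 5) · (1/2)^C(5, 2) = 48321765821 / 2^10 ≈ 47189224.434570

For each 5-subset S of vertices (there are C(359, 5) = 48321765821 such S), let X_S = 1 if S induces a K_5 (all C(5, 2) = 10 edges present). Then P(X_S = 1) = (1/2)^10 = 1/1024. By linearity of expectation, E[# K_5] = C(359, 5) · (1/2)^10 = 48321765821 / 1024 ≈ 47189224.434570.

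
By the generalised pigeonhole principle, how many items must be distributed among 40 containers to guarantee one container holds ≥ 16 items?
n = (16 − 1)·40 + 1 = 601

By the generalised pigeonhole principle, to guarantee some box contains ≥ r objects we need more than (r − 1) · k objects total. Threshold: n = (r − 1) · k + 1. With r = 16 and k = 40: n = 15 · 40 + 1 = 600 + 1 = 601. For n = 600 = 15 · 40, we can put exactly 15 objects in every box, avoiding 16 in any single one — so 601 is tight.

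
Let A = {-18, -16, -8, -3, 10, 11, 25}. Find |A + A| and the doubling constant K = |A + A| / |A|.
K = |A + A| / |A| = 25/7

Enumerate A + A = {a + b : a, b ∈ A}. With |A| = 7, there are |A|^2 = 49 ordered sum pairs; collecting distinct values, A + A = {-36, -34, -32, -26, -24, -21, -19, -16, -11, -8, -7, -6, -5, 2, 3, 7, 8, 9, 17, 20, 21, 22, 35, 36, 50}, so |A + A| = 25. Thus K = 25/7. For comparison, the minimum possible |A + A| over all 7-element sets is 2·7 − 1 = 13 (so min K = 13/7), attained only by arithmetic progressions.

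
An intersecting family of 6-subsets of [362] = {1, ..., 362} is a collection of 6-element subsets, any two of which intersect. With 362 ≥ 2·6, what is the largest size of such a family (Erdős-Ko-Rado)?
max |F| = C(361, 5) = 49690589382

The Erdős-Ko-Rado theorem states: for n ≥ 2k, an intersecting family of k-subsets of an n-element set has size at most C(n − 1, k − 1), with equality for 'star' families {A ⊆ [n] : |A| = k, i ∈ A} (fix an element i). For n = 362, k = 6: C(361, 5) = 49690589382.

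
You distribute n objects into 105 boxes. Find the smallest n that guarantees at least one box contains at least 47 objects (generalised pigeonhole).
n = (47 − 1)·105 + 1 = 4831

By the generalised pigeonhole principle, to guarantee some box contains ≥ r objects we need more than (r − 1) · k objects total. Threshold: n = (r − 1) · k + 1. With r = 47 and k = 105: n = 46 · 105 + 1 = 4830 + 1 = 4831. For n = 4830 = 46 · 105, we can put exactly 46 objects in every box, avoiding 47 in any single one — so 4831 is tight.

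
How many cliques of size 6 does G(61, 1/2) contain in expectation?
E[# K_6] = C(61, 6) · (1/2)^C(6, 2) = 55525372 / 2^15 = 13881343/8192 ≈ 1694.499878

For each 6-subset S of vertices (there are C(61, 6) = 55525372 such S), let X_S = 1 if S induces a K_6 (all C(6, 2) = 15 edges present). Then P(X_S = 1) = (1/2)^15 = 1/32768. By linearity of expectation, E[# K_6] = C(61, 6) · (1/2)^15 = 55525372 / 32768 = 13881343/8192 ≈ 1694.499878.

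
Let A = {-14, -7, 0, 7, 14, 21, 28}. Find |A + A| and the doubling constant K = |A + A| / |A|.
K = |A + A| / |A| = 13/7

Enumerate A + A = {a + b : a, b ∈ A}. With |A| = 7, there are |A|^2 = 49 ordered sum pairs; collecting distinct values, A + A = {-28, -21, -14, -7, 0, 7, 14, 21, 28, 35, 42, 49, 56}, so |A + A| = 13. Thus K = 13/7. Here |A + A| = 2|A| − 1 = 13, the minimum possible — so K = 13/7 is minimal, which holds iff A is an arithmetic progression.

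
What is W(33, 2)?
W(33, 2) = 33 + 1 = 34

A 2-term AP is any pair of integers, so a monochromatic 2-AP exists iff some colour is used at least twice. With 33 colours, the colouring i ↦ i on {1, ..., 33} uses each colour once, avoiding any monochromatic pair, so W(33, 2) > 33. For {1, ..., 34}, pigeonhole forces two integers of the same colour, which form a monochromatic 2-AP. Hence W(33, 2) = 34.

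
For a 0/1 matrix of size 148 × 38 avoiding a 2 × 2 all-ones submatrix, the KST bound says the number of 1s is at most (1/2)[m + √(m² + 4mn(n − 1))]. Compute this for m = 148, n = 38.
z(148, 38; 2, 2) ≤ (1/2)[148 + √(148² + 4·148·38·37)] = (1/2)[148 + √854256] = 536.1299

Kővári–Sós–Turán: let r_1, ..., r_148 be the row sums and z = Σ r_i the total number of 1s. Each pair of columns can share at most one row with both entries 1 (else a 2×2 all-ones block appears), so Σ_i C(r_i, 2) ≤ C(38, 2) = 703. By convexity Σ_i C(r_i, 2) ≥ 148·C(z/148, 2) = z(z − 148)/(2·148), giving z² − 148z − 148·38·37 ≤ 0 and hence z ≤ (1/2)[148 + √(21904 + 4·208088)] = (1/2)[148 + √854256] ≈ (1/2)(148 + 924.2597) = 536.1299.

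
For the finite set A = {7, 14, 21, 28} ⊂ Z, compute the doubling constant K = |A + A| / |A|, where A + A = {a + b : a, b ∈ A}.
K = |A + A| / |A| = 7/4

Enumerate A + A = {a + b : a, b ∈ A}. With |A| = 4, there are |A|^2 = 16 ordered sum pairs; collecting distinct values, A + A = {14, 21, 28, 35, 42, 49, 56}, so |A + A| = 7. Thus K = 7/4. Here |A + A| = 2|A| − 1 = 7, the minimum possible — so K = 7/4 is minimal, which holds iff A is an arithmetic progression.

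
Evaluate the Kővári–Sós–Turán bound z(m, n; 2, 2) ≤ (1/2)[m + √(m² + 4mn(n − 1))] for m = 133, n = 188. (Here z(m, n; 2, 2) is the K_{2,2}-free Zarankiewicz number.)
z(133, 188; 2, 2) ≤ (1/2)[133 + √(133² + 4·133·188·187)] = (1/2)[133 + √18720681] = 2229.8701

Kővári–Sós–Turán: let r_1, ..., r_133 be the row sums and z = Σ r_i the total number of 1s. Each pair of columns can share at most one row with both entries 1 (else a 2×2 all-ones block appears), so Σ_i C(r_i, 2) ≤ C(188, 2) = 17578. By convexity Σ_i C(r_i, 2) ≥ 133·C(z/133, 2) = z(z − 133)/(2·133), giving z² − 133z − 133·188·187 ≤ 0 and hence z ≤ (1/2)[133 + √(17689 + 4·4675748)] = (1/2)[133 + √18720681] ≈ (1/2)(133 + 4326.7402) = 2229.8701.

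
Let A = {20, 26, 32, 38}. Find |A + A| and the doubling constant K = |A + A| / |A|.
K = |A + A| / |A| = 7/4

Enumerate A + A = {a + b : a, b ∈ A}. With |A| = 4, there are |A|^2 = 16 ordered sum pairs; collecting distinct values, A + A = {40, 46, 52, 58, 64, 70, 76}, so |A + A| = 7. Thus K = 7/4. Here |A + A| = 2|A| − 1 = 7, the minimum possible — so K = 7/4 is minimal, which holds iff A is an arithmetic progression.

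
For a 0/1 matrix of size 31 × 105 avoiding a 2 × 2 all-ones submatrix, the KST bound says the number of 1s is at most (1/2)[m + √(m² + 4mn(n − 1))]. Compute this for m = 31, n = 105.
z(31, 105; 2, 2) ≤ (1/2)[31 + √(31² + 4·31·105·104)] = (1/2)[31 + √1355041] = 597.5311

Kővári–Sós–Turán: let r_1, ..., r_31 be the row sums and z = Σ r_i the total number of 1s. Each pair of columns can share at most one row with both entries 1 (else a 2×2 all-ones block appears), so Σ_i C(r_i, 2) ≤ C(105, 2) = 5460. By convexity Σ_i C(r_i, 2) ≥ 31·C(z/31, 2) = z(z − 31)/(2·31), giving z² − 31z − 31·105·104 ≤ 0 and hence z ≤ (1/2)[31 + √(961 + 4·338520)] = (1/2)[31 + √1355041] ≈ (1/2)(31 + 1164.0623) = 597.5311.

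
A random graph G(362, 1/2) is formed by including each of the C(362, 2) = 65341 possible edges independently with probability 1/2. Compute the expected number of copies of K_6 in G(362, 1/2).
E[# K_6] = C(362, 6) · (1/2)^C(6, 2) = 2997998892714 / 2^15 = 1498999446357/16384 ≈ 91491665.427063

For each 6-subset S of vertices (there are C(362, 6) = 2997998892714 such S), let X_S = 1 if S induces a K_6 (all C(6, 2) = 15 edges present). Then P(X_S = 1) = (1/2)^15 = 1/32768. By linearity of expectation, E[# K_6] = C(362, 6) · (1/2)^15 = 2997998892714 / 32768 = 1498999446357/16384 ≈ 91491665.427063.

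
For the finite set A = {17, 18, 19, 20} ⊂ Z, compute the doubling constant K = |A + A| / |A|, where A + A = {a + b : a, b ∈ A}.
K = |A + A| / |A| = 7/4

Enumerate A + A = {a + b : a, b ∈ A}. With |A| = 4, there are |A|^2 = 16 ordered sum pairs; collecting distinct values, A + A = {34, 35, 36, 37, 38, 39, 40}, so |A + A| = 7. Thus K = 7/4. Here |A + A| = 2|A| − 1 = 7, the minimum possible — so K = 7/4 is minimal, which holds iff A is an arithmetic progression.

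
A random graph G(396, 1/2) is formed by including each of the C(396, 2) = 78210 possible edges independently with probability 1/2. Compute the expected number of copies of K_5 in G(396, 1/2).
E[# K_5] = C(396, 5) · (1/2)^C(5, 2) = 79119926424 / 2^10 = 9889990803/128 = 77265553.1484375

For each 5-subset S of vertices (there are C(396, 5) = 79119926424 such S), let X_S = 1 if S induces a K_5 (all C(5, 2) = 10 edges present). Then P(X_S = 1) = (1/2)^10 = 1/1024. By linearity of expectation, E[# K_5] = C(396, 5) · (1/2)^10 = 79119926424 / 1024 = 9889990803/128 = 77265553.1484375.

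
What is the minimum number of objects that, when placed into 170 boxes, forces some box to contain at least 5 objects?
n = (5 − 1)·170 + 1 = 681

By the generalised pigeonhole principle, to guarantee some box contains ≥ r objects we need more than (r − 1) · k objects total. Threshold: n = (r − 1) · k + 1. With r = 5 and k = 170: n = 4 · 170 + 1 = 680 + 1 = 681. For n = 680 = 4 · 170, we can put exactly 4 objects in every box, avoiding 5 in any single one — so 681 is tight.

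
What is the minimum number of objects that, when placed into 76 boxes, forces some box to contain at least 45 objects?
n = (45 − 1)·76 + 1 = 3345

By the generalised pigeonhole principle, to guarantee some box contains ≥ r objects we need more than (r − 1) · k objects total. Threshold: n = (r − 1) · k + 1. With r = 45 and k = 76: n = 44 · 76 + 1 = 3344 + 1 = 3345. For n = 3344 = 44 · 76, we can put exactly 44 objects in every box, avoiding 45 in any single one — so 3345 is tight.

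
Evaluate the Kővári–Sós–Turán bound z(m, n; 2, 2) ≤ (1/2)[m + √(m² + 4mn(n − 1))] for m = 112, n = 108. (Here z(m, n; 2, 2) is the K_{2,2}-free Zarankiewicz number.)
z(112, 108; 2, 2) ≤ (1/2)[112 + √(112² + 4·112·108·107)] = (1/2)[112 + √5189632] = 1195.0382

Kővári–Sós–Turán: let r_1, ..., r_112 be the row sums and z = Σ r_i the total number of 1s. Each pair of columns can share at most one row with both entries 1 (else a 2×2 all-ones block appears), so Σ_i C(r_i, 2) ≤ C(108, 2) = 5778. By convexity Σ_i C(r_i, 2) ≥ 112·C(z/112, 2) = z(z − 112)/(2·112), giving z² − 112z − 112·108·107 ≤ 0 and hence z ≤ (1/2)[112 + √(12544 + 4·1294272)] = (1/2)[112 + √5189632] ≈ (1/2)(112 + 2278.0764) = 1195.0382.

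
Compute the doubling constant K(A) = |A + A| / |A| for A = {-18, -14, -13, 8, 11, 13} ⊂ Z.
K = |A + A| / |A| = 20/6 = 10/3

Enumerate A + A = {a + b : a, b ∈ A}. With |A| = 6, there are |A|^2 = 36 ordered sum pairs; collecting distinct values, A + A = {-36, -32, -31, -28, -27, -26, -10, -7, -6, -5, -3, -2, -1, 0, 16, 19, 21, 22, 24, 26}, so |A + A| = 20. Thus K = 20/6 = 10/3. For comparison, the minimum possible |A + A| over all 6-element sets is 2·6 − 1 = 11 (so min K = 11/6), attained only by arithmetic progressions.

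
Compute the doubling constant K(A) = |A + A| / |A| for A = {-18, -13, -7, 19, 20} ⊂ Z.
K = |A + A| / |A| = 15/5 = 3

Enumerate A + A = {a + b : a, b ∈ A}. With |A| = 5, there are |A|^2 = 25 ordered sum pairs; collecting distinct values, A + A = {-36, -31, -26, -25, -20, -14, 1, 2, 6, 7, 12, 13, 38, 39, 40}, so |A + A| = 15. Thus K = 15/5 = 3. For comparison, the minimum possible |A + A| over all 5-element sets is 2·5 − 1 = 9 (so min K = 9/5), attained only by arithmetic progressions.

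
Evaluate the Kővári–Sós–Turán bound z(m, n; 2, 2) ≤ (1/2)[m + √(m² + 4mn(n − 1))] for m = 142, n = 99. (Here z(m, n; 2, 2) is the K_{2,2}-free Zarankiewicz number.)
z(142, 99; 2, 2) ≤ (1/2)[142 + √(142² + 4·142·99·98)] = (1/2)[142 + √5530900] = 1246.8933

Kővári–Sós–Turán: let r_1, ..., r_142 be the row sums and z = Σ r_i the total number of 1s. Each pair of columns can share at most one row with both entries 1 (else a 2×2 all-ones block appears), so Σ_i C(r_i, 2) ≤ C(99, 2) = 4851. By convexity Σ_i C(r_i, 2) ≥ 142·C(z/142, 2) = z(z − 142)/(2·142), giving z² − 142z − 142·99·98 ≤ 0 and hence z ≤ (1/2)[142 + √(20164 + 4·1377684)] = (1/2)[142 + √5530900] ≈ (1/2)(142 + 2351.7866) = 1246.8933.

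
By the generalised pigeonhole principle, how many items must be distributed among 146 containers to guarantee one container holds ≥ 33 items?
n = (33 − 1)·146 + 1 = 4673

By the generalised pigeonhole principle, to guarantee some box contains ≥ r objects we need more than (r − 1) · k objects total. Threshold: n = (r − 1) · k + 1. With r = 33 and k = 146: n = 32 · 146 + 1 = 4672 + 1 = 4673. For n = 4672 = 32 · 146, we can put exactly 32 objects in every box, avoiding 33 in any single one — so 4673 is tight.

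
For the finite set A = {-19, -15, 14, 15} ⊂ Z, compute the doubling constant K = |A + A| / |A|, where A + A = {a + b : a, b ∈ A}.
K = |A + A| / |A| = 10/4 = 5/2

Enumerate A + A = {a + b : a, b ∈ A}. With |A| = 4, there are |A|^2 = 16 ordered sum pairs; collecting distinct values, A + A = {-38, -34, -30, -5, -4, -1, 0, 28, 29, 30}, so |A + A| = 10. Thus K = 10/4 = 5/2. For comparison, the minimum possible |A + A| over all 4-element sets is 2·4 − 1 = 7 (so min K = 7/4), attained only by arithmetic progressions.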